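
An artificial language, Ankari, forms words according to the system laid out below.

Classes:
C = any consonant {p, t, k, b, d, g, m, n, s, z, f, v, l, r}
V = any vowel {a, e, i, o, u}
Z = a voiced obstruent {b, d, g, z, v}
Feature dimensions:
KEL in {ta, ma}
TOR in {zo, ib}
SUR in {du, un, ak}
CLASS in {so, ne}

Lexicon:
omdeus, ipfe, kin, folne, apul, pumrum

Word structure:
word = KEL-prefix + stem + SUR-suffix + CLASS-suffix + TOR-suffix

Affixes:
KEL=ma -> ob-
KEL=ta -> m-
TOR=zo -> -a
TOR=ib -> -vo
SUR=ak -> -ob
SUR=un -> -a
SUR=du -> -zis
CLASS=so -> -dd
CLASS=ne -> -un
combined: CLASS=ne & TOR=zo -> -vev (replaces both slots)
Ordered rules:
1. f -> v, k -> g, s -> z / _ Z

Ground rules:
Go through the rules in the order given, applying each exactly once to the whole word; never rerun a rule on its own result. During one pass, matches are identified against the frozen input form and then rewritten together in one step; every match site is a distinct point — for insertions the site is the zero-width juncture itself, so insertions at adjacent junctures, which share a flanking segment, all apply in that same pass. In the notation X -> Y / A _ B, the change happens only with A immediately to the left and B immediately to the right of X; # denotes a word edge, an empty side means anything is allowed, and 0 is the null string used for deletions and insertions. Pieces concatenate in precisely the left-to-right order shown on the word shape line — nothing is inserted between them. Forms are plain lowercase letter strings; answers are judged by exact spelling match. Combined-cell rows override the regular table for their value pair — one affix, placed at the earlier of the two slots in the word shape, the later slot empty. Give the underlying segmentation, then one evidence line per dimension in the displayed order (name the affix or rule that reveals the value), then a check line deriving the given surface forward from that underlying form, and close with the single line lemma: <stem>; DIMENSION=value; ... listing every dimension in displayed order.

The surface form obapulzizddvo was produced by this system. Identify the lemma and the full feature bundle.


underlying: ob-apul-zis-dd-vo
KEL=ma - signalled by the affix ob-
TOR=ib - signalled by the affix -vo
SUR=du - signalled by the affix -zis
CLASS=so - signalled by the affix -dd
check: obapulzisddvo -> obapulzizddvo
lemma: apul; KEL=ma; TOR=ib; SUR=du; CLASS=so


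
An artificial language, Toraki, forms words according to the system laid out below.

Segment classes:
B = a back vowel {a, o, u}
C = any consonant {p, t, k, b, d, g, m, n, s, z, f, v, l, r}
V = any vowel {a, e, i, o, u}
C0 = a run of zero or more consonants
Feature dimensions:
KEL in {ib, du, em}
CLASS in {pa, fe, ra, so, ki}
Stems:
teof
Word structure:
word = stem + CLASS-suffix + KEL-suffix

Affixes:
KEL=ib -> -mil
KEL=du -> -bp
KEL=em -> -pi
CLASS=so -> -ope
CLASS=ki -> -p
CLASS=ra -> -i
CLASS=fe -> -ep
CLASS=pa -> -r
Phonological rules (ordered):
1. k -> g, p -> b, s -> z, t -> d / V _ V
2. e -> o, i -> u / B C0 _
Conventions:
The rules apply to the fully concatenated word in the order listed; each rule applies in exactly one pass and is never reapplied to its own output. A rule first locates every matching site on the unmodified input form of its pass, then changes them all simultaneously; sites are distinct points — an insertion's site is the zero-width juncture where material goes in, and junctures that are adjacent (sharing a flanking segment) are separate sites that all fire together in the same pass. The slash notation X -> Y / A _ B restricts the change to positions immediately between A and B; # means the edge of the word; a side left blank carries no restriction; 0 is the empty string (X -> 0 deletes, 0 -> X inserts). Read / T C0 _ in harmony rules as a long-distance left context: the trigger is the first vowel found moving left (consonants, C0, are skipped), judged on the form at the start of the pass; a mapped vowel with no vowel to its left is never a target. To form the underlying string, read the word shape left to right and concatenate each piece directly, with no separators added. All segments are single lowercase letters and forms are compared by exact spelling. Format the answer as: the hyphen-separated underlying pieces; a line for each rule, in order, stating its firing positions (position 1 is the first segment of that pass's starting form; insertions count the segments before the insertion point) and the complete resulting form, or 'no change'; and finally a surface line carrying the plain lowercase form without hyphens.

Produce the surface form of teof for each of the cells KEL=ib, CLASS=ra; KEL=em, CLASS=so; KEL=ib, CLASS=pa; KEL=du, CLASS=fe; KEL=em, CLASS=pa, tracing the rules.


cell KEL=ib, CLASS=ra:
underlying: teof-i-mil
1. k -> g, p -> b, s -> z, t -> d / V _ V: no change
2. e -> o, i -> u / B C0 _: fires at position(s) 5: teofumil
surface: teofumil

cell KEL=em, CLASS=so:
underlying: teof-ope-pi
1. k -> g, p -> b, s -> z, t -> d / V _ V: fires at position(s) 6, 8: teofobebi
2. e -> o, i -> u / B C0 _: fires at position(s) 7: teofobobi
surface: teofobobi

cell KEL=ib, CLASS=pa:
underlying: teof-r-mil
1. k -> g, p -> b, s -> z, t -> d / V _ V: no change
2. e -> o, i -> u / B C0 _: fires at position(s) 7: teofrmul
surface: teofrmul

cell KEL=du, CLASS=fe:
underlying: teof-ep-bp
1. k -> g, p -> b, s -> z, t -> d / V _ V: no change
2. e -> o, i -> u / B C0 _: fires at position(s) 5: teofopbp
surface: teofopbp

cell KEL=em, CLASS=pa:
underlying: teof-r-pi
1. k -> g, p -> b, s -> z, t -> d / V _ V: no change
2. e -> o, i -> u / B C0 _: fires at position(s) 7: teofrpu
surface: teofrpu


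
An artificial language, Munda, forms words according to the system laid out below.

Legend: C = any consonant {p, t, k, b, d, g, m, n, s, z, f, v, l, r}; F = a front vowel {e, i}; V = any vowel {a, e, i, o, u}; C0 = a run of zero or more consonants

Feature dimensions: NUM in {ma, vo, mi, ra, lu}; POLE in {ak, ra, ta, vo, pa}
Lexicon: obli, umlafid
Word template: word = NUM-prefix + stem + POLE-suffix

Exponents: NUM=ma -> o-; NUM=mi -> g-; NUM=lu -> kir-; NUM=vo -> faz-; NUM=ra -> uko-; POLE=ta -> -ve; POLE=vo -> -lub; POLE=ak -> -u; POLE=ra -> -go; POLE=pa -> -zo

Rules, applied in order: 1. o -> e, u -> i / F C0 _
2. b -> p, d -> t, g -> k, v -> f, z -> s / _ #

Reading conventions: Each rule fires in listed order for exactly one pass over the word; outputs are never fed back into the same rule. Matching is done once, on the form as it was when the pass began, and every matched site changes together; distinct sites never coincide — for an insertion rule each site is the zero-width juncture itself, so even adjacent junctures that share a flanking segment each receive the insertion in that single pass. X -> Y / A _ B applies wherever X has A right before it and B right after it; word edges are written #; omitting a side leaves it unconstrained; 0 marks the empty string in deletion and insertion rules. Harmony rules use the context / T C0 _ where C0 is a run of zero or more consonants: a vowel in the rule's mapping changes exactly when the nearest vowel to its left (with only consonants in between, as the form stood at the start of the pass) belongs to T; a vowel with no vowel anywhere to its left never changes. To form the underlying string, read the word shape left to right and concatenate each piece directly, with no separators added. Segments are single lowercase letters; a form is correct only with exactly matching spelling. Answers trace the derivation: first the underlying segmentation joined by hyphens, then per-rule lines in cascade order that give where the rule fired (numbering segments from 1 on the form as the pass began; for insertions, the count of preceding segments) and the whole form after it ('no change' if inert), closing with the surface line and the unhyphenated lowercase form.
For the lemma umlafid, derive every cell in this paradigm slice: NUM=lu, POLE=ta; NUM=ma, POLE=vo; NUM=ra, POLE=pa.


cell NUM=lu, POLE=ta:
underlying: kir-umlafid-ve
1. o -> e, u -> i / F C0 _: fires at position(s) 4: kirimlafidve
2. b -> p, d -> t, g -> k, v -> f, z -> s / _ #: no change
surface: kirimlafidve

cell NUM=ma, POLE=vo:
underlying: o-umlafid-lub
1. o -> e, u -> i / F C0 _: fires at position(s) 10: oumlafidlib
2. b -> p, d -> t, g -> k, v -> f, z -> s / _ #: fires at position(s) 11: oumlafidlip
surface: oumlafidlip

cell NUM=ra, POLE=pa:
underlying: uko-umlafid-zo
1. o -> e, u -> i / F C0 _: fires at position(s) 12: ukoumlafidze
2. b -> p, d -> t, g -> k, v -> f, z -> s / _ #: no change
surface: ukoumlafidze


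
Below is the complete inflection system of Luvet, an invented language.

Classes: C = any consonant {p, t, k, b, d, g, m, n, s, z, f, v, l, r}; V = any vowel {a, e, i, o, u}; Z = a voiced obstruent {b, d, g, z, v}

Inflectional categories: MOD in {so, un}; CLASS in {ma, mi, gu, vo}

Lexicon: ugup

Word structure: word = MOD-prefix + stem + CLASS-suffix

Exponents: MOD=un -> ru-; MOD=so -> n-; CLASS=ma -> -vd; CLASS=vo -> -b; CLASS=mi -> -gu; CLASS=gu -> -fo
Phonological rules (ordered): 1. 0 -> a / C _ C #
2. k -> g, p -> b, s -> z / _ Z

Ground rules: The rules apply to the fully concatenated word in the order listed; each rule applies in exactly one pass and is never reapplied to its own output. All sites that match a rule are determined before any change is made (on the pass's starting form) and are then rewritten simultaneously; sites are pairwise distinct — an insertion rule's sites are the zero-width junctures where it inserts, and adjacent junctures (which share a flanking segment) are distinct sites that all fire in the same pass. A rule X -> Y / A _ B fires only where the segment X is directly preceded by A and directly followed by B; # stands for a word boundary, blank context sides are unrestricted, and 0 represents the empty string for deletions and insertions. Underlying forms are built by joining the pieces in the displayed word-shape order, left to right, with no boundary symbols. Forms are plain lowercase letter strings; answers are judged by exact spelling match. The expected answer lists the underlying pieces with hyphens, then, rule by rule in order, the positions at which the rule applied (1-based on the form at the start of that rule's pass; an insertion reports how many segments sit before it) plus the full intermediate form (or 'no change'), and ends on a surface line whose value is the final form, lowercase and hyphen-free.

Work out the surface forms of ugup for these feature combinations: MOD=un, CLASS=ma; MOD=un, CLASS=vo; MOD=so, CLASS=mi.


cell MOD=un, CLASS=ma:
underlying: ru-ugup-vd
1. 0 -> a / C _ C #: inserts after position(s) 7: ruugupvad
2. k -> g, p -> b, s -> z / _ Z: fires at position(s) 6: ruugubvad
surface: ruugubvad

cell MOD=un, CLASS=vo:
underlying: ru-ugup-b
1. 0 -> a / C _ C #: inserts after position(s) 6: ruugupab
2. k -> g, p -> b, s -> z / _ Z: no change
surface: ruugupab

cell MOD=so, CLASS=mi:
underlying: n-ugup-gu
1. 0 -> a / C _ C #: no change
2. k -> g, p -> b, s -> z / _ Z: fires at position(s) 5: nugubgu
surface: nugubgu


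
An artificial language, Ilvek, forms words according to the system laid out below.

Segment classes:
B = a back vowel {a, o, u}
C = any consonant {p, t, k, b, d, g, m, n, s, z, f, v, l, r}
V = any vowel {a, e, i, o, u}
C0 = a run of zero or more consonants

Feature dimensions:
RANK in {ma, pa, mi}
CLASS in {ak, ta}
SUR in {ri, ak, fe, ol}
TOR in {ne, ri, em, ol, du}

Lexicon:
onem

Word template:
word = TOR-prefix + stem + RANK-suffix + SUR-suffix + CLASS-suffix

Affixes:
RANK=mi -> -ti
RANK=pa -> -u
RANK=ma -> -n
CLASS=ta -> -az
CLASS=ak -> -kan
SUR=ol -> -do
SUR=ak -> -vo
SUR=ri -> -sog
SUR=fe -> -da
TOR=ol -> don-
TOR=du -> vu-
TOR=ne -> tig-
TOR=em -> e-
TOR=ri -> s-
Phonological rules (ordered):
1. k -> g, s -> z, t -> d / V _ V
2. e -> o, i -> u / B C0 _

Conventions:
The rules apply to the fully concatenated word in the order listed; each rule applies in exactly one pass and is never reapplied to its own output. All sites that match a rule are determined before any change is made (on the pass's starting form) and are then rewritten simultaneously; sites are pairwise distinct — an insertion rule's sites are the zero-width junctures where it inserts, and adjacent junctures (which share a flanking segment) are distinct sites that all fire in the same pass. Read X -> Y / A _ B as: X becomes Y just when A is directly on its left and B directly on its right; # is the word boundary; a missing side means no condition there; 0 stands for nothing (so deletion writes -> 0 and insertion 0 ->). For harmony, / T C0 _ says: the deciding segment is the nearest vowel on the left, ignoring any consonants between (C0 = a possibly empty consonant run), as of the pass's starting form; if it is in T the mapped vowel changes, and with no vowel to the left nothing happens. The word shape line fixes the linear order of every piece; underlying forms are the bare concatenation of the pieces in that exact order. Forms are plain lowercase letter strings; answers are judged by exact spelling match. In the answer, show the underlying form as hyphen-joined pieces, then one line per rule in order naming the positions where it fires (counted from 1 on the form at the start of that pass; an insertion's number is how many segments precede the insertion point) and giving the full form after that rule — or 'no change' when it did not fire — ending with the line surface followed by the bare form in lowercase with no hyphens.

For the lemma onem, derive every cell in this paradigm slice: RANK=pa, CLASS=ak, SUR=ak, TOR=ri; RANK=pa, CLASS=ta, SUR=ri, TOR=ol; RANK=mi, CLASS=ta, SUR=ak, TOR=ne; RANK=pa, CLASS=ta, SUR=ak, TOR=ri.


cell RANK=pa, CLASS=ak, SUR=ak, TOR=ri:
underlying: s-onem-u-vo-kan
1. k -> g, s -> z, t -> d / V _ V: fires at position(s) 9: sonemuvogan
2. e -> o, i -> u / B C0 _: fires at position(s) 4: sonomuvogan
surface: sonomuvogan

cell RANK=pa, CLASS=ta, SUR=ri, TOR=ol:
underlying: don-onem-u-sog-az
1. k -> g, s -> z, t -> d / V _ V: fires at position(s) 9: dononemuzogaz
2. e -> o, i -> u / B C0 _: fires at position(s) 6: dononomuzogaz
surface: dononomuzogaz

cell RANK=mi, CLASS=ta, SUR=ak, TOR=ne:
underlying: tig-onem-ti-vo-az
1. k -> g, s -> z, t -> d / V _ V: no change
2. e -> o, i -> u / B C0 _: fires at position(s) 6: tigonomtivoaz
surface: tigonomtivoaz

cell RANK=pa, CLASS=ta, SUR=ak, TOR=ri:
underlying: s-onem-u-vo-az
1. k -> g, s -> z, t -> d / V _ V: no change
2. e -> o, i -> u / B C0 _: fires at position(s) 4: sonomuvoaz
surface: sonomuvoaz


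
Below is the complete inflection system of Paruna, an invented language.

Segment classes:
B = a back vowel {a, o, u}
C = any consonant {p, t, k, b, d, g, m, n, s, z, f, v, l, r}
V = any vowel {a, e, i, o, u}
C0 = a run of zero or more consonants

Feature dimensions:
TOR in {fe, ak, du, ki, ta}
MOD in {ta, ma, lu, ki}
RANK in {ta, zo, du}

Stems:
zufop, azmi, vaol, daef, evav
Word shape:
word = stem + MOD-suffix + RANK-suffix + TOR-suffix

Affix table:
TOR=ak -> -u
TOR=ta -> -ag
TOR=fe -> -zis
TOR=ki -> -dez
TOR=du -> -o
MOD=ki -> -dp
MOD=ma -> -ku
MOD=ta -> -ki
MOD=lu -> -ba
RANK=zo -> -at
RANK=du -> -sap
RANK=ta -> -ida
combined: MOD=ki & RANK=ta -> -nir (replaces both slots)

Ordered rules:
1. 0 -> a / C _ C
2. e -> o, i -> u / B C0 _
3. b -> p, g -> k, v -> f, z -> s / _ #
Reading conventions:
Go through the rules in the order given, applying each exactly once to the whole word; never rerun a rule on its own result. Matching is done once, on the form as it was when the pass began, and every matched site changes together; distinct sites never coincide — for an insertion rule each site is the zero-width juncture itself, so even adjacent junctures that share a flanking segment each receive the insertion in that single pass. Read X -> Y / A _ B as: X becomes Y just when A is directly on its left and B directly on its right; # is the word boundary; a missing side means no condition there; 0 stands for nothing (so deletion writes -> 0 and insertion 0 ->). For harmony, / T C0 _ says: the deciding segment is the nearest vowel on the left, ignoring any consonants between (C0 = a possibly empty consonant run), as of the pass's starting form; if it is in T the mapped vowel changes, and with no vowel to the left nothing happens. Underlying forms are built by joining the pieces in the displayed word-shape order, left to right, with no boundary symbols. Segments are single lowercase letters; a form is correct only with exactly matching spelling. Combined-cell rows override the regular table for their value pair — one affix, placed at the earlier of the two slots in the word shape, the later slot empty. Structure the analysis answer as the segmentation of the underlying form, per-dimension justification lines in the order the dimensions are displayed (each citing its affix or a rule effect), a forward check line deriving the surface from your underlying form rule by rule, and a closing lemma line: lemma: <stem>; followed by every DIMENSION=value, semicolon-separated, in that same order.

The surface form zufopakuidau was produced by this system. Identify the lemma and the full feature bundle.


underlying: zufop-ki-ida-u
TOR=ak - signalled by the affix -u
MOD=ta - signalled by the affix -ki
RANK=ta - signalled by the affix -ida
check: zufopkiidau -> zufopakiidau -> zufopakuidau -> zufopakuidau
lemma: zufop; TOR=ak; MOD=ta; RANK=ta


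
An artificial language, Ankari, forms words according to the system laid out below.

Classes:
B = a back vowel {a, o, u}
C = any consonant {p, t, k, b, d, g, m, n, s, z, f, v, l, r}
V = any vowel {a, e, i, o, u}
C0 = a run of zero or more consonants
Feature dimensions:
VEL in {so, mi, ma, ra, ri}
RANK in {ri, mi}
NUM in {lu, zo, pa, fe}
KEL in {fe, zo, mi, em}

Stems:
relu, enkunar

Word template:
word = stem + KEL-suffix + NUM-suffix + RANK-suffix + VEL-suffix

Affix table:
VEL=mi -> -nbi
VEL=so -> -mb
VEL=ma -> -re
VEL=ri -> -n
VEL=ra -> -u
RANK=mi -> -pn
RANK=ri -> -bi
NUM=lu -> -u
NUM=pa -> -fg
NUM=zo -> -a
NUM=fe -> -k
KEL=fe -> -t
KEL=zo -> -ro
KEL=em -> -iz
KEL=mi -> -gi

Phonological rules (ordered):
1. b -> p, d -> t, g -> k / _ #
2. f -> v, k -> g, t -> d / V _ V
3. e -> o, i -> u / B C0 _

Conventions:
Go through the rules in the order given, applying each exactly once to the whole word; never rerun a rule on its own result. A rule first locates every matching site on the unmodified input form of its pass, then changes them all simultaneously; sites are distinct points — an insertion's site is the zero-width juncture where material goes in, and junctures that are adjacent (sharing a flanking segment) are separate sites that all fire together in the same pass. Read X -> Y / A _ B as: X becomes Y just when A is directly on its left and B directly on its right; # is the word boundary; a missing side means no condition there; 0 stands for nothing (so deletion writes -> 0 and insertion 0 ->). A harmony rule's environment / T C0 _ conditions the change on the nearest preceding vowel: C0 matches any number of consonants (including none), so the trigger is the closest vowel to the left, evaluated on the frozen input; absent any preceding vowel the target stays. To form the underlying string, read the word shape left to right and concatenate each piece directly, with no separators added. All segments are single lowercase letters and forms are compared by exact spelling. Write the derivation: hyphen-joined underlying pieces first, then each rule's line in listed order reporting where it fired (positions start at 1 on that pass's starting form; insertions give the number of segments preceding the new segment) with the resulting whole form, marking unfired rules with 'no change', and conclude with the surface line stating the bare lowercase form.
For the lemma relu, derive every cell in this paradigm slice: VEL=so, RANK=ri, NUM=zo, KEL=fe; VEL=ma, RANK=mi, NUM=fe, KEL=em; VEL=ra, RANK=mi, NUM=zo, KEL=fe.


cell VEL=so, RANK=ri, NUM=zo, KEL=fe:
underlying: relu-t-a-bi-mb
1. b -> p, d -> t, g -> k / _ #: fires at position(s) 10: relutabimp
2. f -> v, k -> g, t -> d / V _ V: fires at position(s) 5: reludabimp
3. e -> o, i -> u / B C0 _: fires at position(s) 8: reludabump
surface: reludabump

cell VEL=ma, RANK=mi, NUM=fe, KEL=em:
underlying: relu-iz-k-pn-re
1. b -> p, d -> t, g -> k / _ #: no change
2. f -> v, k -> g, t -> d / V _ V: no change
3. e -> o, i -> u / B C0 _: fires at position(s) 5: reluuzkpnre
surface: reluuzkpnre

cell VEL=ra, RANK=mi, NUM=zo, KEL=fe:
underlying: relu-t-a-pn-u
1. b -> p, d -> t, g -> k / _ #: no change
2. f -> v, k -> g, t -> d / V _ V: fires at position(s) 5: reludapnu
3. e -> o, i -> u / B C0 _: no change
surface: reludapnu


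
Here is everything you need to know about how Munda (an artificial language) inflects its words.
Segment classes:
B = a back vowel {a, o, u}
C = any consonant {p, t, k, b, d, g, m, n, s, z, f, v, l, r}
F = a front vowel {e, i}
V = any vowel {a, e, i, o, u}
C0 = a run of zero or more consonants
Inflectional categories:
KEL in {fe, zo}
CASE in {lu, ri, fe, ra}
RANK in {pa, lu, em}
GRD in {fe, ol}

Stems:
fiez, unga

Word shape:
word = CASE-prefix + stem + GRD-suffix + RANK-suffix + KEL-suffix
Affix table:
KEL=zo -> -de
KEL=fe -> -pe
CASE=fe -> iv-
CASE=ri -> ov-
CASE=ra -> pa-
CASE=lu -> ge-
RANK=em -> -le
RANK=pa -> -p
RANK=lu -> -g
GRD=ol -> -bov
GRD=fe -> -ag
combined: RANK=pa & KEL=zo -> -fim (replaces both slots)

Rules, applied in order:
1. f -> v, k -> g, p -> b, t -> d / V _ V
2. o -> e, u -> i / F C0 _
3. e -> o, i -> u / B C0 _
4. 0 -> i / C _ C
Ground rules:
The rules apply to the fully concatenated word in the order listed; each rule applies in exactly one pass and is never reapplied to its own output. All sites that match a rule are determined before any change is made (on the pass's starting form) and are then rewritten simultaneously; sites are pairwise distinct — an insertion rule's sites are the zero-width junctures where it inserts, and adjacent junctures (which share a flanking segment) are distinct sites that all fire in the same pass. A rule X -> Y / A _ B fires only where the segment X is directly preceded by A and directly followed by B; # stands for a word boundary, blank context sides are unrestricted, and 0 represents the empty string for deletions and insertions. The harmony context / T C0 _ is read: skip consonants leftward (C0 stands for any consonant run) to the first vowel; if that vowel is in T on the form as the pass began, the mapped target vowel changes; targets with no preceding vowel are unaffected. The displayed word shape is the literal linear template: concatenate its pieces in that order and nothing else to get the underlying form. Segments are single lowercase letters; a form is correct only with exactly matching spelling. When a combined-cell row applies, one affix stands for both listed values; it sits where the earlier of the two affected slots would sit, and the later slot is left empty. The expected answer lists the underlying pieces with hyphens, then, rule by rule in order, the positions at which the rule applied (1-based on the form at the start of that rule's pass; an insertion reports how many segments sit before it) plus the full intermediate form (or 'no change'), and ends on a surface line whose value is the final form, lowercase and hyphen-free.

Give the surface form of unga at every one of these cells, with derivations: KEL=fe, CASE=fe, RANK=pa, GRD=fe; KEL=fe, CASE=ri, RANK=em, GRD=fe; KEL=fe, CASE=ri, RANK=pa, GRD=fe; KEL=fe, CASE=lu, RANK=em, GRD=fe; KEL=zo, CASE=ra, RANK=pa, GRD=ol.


cell KEL=fe, CASE=fe, RANK=pa, GRD=fe:
underlying: iv-unga-ag-p-pe
1. f -> v, k -> g, p -> b, t -> d / V _ V: no change
2. o -> e, u -> i / F C0 _: fires at position(s) 3: ivingaagppe
3. e -> o, i -> u / B C0 _: fires at position(s) 11: ivingaagppo
4. 0 -> i / C _ C: inserts after position(s) 4, 8, 9: ivinigaagipipo
surface: ivinigaagipipo

cell KEL=fe, CASE=ri, RANK=em, GRD=fe:
underlying: ov-unga-ag-le-pe
1. f -> v, k -> g, p -> b, t -> d / V _ V: fires at position(s) 11: ovungaaglebe
2. o -> e, u -> i / F C0 _: no change
3. e -> o, i -> u / B C0 _: fires at position(s) 10: ovungaaglobe
4. 0 -> i / C _ C: inserts after position(s) 4, 8: ovunigaagilobe
surface: ovunigaagilobe

cell KEL=fe, CASE=ri, RANK=pa, GRD=fe:
underlying: ov-unga-ag-p-pe
1. f -> v, k -> g, p -> b, t -> d / V _ V: no change
2. o -> e, u -> i / F C0 _: no change
3. e -> o, i -> u / B C0 _: fires at position(s) 11: ovungaagppo
4. 0 -> i / C _ C: inserts after position(s) 4, 8, 9: ovunigaagipipo
surface: ovunigaagipipo

cell KEL=fe, CASE=lu, RANK=em, GRD=fe:
underlying: ge-unga-ag-le-pe
1. f -> v, k -> g, p -> b, t -> d / V _ V: fires at position(s) 11: geungaaglebe
2. o -> e, u -> i / F C0 _: fires at position(s) 3: geingaaglebe
3. e -> o, i -> u / B C0 _: fires at position(s) 10: geingaaglobe
4. 0 -> i / C _ C: inserts after position(s) 4, 8: geinigaagilobe
surface: geinigaagilobe

cell KEL=zo, CASE=ra, RANK=pa, GRD=ol:
underlying: pa-unga-bov-fim
1. f -> v, k -> g, p -> b, t -> d / V _ V: no change
2. o -> e, u -> i / F C0 _: no change
3. e -> o, i -> u / B C0 _: fires at position(s) 11: paungabovfum
4. 0 -> i / C _ C: inserts after position(s) 4, 9: paunigabovifum
surface: paunigabovifum


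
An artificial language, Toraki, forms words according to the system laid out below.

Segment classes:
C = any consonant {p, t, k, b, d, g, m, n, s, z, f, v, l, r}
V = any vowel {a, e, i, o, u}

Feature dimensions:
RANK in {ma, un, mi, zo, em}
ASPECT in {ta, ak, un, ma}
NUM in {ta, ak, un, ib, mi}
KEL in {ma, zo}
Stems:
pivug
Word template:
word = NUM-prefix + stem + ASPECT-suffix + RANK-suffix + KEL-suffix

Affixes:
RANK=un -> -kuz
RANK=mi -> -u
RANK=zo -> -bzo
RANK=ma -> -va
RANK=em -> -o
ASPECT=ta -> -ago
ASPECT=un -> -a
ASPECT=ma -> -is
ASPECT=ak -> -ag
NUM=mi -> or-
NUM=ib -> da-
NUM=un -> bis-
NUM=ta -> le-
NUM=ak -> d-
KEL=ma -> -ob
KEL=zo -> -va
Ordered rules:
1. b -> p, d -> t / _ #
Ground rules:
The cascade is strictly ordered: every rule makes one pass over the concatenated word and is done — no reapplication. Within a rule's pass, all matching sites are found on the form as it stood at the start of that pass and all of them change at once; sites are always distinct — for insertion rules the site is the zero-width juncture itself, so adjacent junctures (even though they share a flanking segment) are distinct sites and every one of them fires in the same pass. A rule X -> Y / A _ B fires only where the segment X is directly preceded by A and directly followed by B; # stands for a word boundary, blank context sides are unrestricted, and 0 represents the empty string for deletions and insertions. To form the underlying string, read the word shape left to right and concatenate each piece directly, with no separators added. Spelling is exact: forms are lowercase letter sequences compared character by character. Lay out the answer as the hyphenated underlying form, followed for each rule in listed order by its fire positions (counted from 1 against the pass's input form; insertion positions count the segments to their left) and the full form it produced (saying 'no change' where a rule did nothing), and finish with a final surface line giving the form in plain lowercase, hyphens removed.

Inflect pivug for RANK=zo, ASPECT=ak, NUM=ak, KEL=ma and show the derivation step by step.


underlying: d-pivug-ag-bzo-ob
1. b -> p, d -> t / _ #: fires at position(s) 13: dpivugagbzoop
surface: dpivugagbzoop


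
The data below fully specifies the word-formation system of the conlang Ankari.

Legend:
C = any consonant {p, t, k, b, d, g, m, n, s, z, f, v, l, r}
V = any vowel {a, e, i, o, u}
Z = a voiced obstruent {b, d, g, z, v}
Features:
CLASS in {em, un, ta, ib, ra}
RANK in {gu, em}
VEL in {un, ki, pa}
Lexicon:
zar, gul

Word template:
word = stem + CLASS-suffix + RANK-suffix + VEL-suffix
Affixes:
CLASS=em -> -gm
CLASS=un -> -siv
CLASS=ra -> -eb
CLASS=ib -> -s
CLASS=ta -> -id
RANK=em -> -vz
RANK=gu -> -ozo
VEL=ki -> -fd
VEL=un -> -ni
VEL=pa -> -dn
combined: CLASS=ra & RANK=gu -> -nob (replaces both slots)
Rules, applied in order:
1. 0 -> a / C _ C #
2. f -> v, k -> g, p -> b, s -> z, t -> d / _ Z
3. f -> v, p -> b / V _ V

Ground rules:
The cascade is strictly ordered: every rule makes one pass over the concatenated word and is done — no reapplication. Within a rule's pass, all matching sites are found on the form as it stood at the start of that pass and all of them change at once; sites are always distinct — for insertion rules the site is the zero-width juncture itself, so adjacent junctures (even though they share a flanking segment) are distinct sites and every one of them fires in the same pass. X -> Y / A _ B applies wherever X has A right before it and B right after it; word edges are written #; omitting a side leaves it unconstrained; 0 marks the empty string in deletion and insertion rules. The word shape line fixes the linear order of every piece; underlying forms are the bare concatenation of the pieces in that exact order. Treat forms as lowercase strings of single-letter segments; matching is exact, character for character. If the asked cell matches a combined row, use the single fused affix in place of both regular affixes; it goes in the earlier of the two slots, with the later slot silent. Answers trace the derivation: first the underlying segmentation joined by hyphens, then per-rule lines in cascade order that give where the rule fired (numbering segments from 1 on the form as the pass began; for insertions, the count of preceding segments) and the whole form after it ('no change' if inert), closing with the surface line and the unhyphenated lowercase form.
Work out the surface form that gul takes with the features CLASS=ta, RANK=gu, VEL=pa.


underlying: gul-id-ozo-dn
1. 0 -> a / C _ C #: inserts after position(s) 9: gulidozodan
2. f -> v, k -> g, p -> b, s -> z, t -> d / _ Z: no change
3. f -> v, p -> b / V _ V: no change
surface: gulidozodan


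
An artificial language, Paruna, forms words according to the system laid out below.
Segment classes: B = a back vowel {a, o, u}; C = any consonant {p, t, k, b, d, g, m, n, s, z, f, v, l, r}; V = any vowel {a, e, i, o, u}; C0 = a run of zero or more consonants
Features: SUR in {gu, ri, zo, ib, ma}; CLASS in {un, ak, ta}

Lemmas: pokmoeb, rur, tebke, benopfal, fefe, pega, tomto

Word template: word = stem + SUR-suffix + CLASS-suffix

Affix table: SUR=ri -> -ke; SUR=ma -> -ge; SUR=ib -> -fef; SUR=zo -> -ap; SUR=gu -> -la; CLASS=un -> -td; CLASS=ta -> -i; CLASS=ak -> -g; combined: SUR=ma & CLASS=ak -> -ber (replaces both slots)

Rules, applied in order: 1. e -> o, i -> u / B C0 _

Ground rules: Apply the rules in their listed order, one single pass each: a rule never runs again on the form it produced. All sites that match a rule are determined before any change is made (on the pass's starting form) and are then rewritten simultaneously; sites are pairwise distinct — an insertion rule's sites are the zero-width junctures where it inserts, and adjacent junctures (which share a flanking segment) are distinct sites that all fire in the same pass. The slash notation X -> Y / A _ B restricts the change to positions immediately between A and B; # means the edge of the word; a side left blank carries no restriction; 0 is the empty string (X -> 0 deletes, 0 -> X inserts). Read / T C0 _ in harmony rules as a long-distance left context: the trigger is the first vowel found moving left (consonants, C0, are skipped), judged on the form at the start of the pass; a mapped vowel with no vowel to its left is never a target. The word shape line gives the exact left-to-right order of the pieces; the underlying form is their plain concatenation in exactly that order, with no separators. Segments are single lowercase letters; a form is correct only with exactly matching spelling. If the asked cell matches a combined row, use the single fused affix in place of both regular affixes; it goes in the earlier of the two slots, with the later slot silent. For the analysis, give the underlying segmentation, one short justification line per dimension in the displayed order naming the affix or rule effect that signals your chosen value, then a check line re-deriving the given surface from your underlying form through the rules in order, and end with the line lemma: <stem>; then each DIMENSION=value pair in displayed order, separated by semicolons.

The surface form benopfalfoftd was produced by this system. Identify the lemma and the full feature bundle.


underlying: benopfal-fef-td
SUR=ib - signalled by the affix -fef
CLASS=un - signalled by the affix -td
check: benopfalfeftd -> benopfalfoftd
lemma: benopfal; SUR=ib; CLASS=un


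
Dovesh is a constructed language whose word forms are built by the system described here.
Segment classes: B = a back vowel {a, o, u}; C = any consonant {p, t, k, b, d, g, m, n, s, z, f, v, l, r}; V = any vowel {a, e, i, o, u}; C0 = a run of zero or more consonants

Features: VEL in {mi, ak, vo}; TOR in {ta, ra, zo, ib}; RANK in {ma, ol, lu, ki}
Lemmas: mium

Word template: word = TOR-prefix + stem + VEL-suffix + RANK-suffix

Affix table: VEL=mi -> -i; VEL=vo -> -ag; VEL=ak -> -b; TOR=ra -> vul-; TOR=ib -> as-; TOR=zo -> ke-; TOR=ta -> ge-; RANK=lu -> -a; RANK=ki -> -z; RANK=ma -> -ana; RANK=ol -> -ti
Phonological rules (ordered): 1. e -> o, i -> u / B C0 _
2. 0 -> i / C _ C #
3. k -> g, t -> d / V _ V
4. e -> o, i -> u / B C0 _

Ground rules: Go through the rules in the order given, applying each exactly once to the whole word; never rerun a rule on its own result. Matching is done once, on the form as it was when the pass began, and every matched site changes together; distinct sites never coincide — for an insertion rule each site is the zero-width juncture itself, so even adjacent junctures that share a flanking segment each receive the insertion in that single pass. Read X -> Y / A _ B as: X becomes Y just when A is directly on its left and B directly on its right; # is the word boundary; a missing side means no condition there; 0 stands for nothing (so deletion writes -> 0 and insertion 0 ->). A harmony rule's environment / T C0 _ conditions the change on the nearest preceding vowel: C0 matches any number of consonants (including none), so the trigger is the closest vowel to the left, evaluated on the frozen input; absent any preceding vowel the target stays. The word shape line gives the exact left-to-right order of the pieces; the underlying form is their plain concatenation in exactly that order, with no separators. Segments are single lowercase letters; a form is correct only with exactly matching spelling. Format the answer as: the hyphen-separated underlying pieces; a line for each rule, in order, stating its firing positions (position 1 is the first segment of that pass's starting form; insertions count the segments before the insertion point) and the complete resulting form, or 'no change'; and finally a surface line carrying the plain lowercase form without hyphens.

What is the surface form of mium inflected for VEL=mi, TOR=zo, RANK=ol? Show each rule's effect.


underlying: ke-mium-i-ti
1. e -> o, i -> u / B C0 _: fires at position(s) 7: kemiumuti
2. 0 -> i / C _ C #: no change
3. k -> g, t -> d / V _ V: fires at position(s) 8: kemiumudi
4. e -> o, i -> u / B C0 _: fires at position(s) 9: kemiumudu
surface: kemiumudu


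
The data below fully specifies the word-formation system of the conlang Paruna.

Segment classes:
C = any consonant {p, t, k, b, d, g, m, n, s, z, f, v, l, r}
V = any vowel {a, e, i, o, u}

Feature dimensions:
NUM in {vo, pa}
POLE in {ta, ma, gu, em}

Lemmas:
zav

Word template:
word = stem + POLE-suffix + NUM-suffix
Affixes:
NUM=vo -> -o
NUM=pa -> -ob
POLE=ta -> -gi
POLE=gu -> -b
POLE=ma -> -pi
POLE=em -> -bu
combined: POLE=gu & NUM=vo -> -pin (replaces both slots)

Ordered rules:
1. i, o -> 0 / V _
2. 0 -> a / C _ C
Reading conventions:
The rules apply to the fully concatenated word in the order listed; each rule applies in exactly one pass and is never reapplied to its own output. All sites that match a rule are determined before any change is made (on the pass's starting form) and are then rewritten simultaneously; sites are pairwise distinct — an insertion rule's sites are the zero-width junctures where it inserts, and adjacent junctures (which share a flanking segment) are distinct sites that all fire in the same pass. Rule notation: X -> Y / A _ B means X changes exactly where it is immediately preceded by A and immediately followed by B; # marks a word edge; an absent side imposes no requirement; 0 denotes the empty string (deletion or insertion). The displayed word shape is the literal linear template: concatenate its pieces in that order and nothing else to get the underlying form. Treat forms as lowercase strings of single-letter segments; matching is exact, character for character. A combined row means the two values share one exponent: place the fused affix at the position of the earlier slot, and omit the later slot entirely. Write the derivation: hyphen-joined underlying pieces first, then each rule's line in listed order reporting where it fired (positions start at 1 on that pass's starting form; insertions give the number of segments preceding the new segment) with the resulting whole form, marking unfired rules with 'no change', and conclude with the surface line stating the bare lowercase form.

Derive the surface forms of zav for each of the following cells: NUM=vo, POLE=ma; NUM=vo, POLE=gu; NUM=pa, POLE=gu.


cell NUM=vo, POLE=ma:
underlying: zav-pi-o
1. i, o -> 0 / V _: fires at position(s) 6: zavpi
2. 0 -> a / C _ C: inserts after position(s) 3: zavapi
surface: zavapi

cell NUM=vo, POLE=gu:
underlying: zav-pin
1. i, o -> 0 / V _: no change
2. 0 -> a / C _ C: inserts after position(s) 3: zavapin
surface: zavapin

cell NUM=pa, POLE=gu:
underlying: zav-b-ob
1. i, o -> 0 / V _: no change
2. 0 -> a / C _ C: inserts after position(s) 3: zavabob
surface: zavabob


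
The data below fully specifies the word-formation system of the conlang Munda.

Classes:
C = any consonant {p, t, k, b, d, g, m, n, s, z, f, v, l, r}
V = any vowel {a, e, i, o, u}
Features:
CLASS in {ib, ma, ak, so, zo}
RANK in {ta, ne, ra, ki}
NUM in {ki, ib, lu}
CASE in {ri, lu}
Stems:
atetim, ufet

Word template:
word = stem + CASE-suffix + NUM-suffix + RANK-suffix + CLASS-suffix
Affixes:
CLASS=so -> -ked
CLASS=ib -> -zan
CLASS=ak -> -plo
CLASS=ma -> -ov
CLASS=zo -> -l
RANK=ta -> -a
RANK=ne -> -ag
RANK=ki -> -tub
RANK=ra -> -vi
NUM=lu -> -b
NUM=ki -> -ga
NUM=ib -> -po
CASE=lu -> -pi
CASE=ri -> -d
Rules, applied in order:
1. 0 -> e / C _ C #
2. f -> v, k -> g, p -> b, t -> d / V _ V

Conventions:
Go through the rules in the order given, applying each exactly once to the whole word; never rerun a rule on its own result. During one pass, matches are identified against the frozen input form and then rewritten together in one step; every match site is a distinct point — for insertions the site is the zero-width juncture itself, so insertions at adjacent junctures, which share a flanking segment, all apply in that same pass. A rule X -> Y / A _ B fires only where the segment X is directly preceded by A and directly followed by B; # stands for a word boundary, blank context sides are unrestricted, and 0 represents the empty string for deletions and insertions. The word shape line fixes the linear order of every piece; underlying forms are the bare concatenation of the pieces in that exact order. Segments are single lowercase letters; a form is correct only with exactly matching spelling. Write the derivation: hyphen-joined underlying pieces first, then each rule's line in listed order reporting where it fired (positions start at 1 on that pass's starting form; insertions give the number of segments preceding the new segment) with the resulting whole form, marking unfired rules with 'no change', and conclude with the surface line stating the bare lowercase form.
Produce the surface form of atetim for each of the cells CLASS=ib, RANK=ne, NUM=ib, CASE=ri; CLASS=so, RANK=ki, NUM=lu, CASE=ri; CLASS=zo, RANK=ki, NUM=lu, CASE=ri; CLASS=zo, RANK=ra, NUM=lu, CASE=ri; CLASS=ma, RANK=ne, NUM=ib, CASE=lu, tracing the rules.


cell CLASS=ib, RANK=ne, NUM=ib, CASE=ri:
underlying: atetim-d-po-ag-zan
1. 0 -> e / C _ C #: no change
2. f -> v, k -> g, p -> b, t -> d / V _ V: fires at position(s) 2, 4: adedimdpoagzan
surface: adedimdpoagzan

cell CLASS=so, RANK=ki, NUM=lu, CASE=ri:
underlying: atetim-d-b-tub-ked
1. 0 -> e / C _ C #: no change
2. f -> v, k -> g, p -> b, t -> d / V _ V: fires at position(s) 2, 4: adedimdbtubked
surface: adedimdbtubked

cell CLASS=zo, RANK=ki, NUM=lu, CASE=ri:
underlying: atetim-d-b-tub-l
1. 0 -> e / C _ C #: inserts after position(s) 11: atetimdbtubel
2. f -> v, k -> g, p -> b, t -> d / V _ V: fires at position(s) 2, 4: adedimdbtubel
surface: adedimdbtubel

cell CLASS=zo, RANK=ra, NUM=lu, CASE=ri:
underlying: atetim-d-b-vi-l
1. 0 -> e / C _ C #: no change
2. f -> v, k -> g, p -> b, t -> d / V _ V: fires at position(s) 2, 4: adedimdbvil
surface: adedimdbvil

cell CLASS=ma, RANK=ne, NUM=ib, CASE=lu:
underlying: atetim-pi-po-ag-ov
1. 0 -> e / C _ C #: no change
2. f -> v, k -> g, p -> b, t -> d / V _ V: fires at position(s) 2, 4, 9: adedimpiboagov
surface: adedimpiboagov
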